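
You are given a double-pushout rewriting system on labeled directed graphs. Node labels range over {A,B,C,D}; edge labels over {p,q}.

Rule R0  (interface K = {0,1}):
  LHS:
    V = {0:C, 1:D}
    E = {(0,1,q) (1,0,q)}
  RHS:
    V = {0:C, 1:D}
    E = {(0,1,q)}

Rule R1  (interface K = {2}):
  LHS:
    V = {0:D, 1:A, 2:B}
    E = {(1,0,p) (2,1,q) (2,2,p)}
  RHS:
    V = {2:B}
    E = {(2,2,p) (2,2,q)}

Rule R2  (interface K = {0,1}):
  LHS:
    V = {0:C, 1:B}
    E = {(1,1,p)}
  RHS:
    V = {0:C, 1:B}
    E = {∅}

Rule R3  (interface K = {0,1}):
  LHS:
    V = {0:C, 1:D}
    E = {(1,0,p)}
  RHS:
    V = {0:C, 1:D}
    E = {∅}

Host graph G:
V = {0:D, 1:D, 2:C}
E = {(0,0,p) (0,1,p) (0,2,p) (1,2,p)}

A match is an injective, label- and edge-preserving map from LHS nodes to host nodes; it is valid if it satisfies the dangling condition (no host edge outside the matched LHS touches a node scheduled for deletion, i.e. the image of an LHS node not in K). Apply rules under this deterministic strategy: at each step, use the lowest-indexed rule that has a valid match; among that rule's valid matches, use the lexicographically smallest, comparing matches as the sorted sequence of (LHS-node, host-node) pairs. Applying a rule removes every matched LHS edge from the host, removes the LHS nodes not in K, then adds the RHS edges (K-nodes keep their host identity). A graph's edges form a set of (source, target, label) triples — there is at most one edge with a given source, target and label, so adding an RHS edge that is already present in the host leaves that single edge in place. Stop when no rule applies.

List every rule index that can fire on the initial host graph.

R0: no valid match — LHS pattern not found
R1: no valid match — LHS pattern not found
R2: no valid match — LHS pattern not found
R3: 2 valid matches — {0↦2, 1↦0}, {0↦2, 1↦1}

Answer: [R3]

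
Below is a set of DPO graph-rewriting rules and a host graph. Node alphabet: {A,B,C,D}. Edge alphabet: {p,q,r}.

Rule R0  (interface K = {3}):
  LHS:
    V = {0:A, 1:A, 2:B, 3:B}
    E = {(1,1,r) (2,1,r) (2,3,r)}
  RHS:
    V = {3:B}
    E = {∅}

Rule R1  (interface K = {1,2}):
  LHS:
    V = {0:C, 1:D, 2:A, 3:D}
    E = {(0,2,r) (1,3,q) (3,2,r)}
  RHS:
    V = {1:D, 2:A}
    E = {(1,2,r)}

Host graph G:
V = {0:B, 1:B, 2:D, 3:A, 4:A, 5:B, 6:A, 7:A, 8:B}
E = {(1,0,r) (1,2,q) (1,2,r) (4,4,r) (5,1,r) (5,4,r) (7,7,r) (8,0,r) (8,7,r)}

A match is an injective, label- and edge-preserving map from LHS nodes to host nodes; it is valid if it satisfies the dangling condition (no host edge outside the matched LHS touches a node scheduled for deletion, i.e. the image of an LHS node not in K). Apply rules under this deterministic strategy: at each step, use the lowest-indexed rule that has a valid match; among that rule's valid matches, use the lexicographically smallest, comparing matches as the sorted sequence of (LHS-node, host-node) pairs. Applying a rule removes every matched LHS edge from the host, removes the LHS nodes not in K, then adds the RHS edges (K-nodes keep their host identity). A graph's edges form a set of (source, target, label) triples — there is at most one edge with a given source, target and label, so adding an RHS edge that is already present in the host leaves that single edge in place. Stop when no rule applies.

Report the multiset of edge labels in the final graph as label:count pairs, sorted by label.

start.  V:9 E:9  edges: 1-r->0 1-q->2 1-r->2 4-r->4 5-r->1 5-r->4 7-r->7 8-r->0 8-r->7
1. fire R0 via {0↦3, 1↦4, 2↦5, 3↦1}  →  V:6 E:6  edges: 1-r->0 1-q->2 1-r->2 7-r->7 8-r->0 8-r->7
2. fire R0 via {0↦6, 1↦7, 2↦8, 3↦0}  →  V:3 E:3  edges: 1-r->0 1-q->2 1-r->2
halt: no rule applies after step 2
NF edges: [(1, 0, 'r'), (1, 2, 'q'), (1, 2, 'r')]

Answer: q:1 r:2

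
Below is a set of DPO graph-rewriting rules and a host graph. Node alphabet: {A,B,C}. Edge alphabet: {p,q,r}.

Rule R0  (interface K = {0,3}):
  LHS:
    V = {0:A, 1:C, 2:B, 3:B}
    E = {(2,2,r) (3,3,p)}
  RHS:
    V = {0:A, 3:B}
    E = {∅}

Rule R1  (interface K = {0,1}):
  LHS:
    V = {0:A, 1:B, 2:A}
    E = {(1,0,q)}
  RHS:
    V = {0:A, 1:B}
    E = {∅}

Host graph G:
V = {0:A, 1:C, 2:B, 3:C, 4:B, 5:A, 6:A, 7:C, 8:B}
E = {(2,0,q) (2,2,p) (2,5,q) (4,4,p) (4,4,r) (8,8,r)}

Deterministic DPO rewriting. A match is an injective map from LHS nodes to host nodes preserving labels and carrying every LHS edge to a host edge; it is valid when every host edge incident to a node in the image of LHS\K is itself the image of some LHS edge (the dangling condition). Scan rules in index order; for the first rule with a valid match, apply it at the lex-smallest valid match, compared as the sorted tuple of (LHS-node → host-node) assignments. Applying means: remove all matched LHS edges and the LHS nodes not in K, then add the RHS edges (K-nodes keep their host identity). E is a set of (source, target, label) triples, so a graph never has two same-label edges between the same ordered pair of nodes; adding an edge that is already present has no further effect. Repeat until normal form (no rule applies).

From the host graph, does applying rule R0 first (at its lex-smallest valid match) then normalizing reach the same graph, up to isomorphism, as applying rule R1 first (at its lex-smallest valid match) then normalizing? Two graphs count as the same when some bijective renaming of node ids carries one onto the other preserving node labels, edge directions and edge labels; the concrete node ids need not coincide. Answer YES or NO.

branch R0-first: apply at {0↦0, 1↦1, 2↦8, 3↦2} → |E|=4, then 2 more step(s) → NF |V|=5 |E|=2 V={2:B, 3:C, 4:B, 5:A, 7:C} E=4-p->4 4-r->4
branch R1-first: apply at {0↦0, 1↦2, 2↦6} → |E|=5, then 2 more step(s) → NF |V|=5 |E|=2 V={2:B, 3:C, 4:B, 5:A, 7:C} E=4-p->4 4-r->4
graphs isomorphic (equal up to label-preserving node renaming)

Answer: YES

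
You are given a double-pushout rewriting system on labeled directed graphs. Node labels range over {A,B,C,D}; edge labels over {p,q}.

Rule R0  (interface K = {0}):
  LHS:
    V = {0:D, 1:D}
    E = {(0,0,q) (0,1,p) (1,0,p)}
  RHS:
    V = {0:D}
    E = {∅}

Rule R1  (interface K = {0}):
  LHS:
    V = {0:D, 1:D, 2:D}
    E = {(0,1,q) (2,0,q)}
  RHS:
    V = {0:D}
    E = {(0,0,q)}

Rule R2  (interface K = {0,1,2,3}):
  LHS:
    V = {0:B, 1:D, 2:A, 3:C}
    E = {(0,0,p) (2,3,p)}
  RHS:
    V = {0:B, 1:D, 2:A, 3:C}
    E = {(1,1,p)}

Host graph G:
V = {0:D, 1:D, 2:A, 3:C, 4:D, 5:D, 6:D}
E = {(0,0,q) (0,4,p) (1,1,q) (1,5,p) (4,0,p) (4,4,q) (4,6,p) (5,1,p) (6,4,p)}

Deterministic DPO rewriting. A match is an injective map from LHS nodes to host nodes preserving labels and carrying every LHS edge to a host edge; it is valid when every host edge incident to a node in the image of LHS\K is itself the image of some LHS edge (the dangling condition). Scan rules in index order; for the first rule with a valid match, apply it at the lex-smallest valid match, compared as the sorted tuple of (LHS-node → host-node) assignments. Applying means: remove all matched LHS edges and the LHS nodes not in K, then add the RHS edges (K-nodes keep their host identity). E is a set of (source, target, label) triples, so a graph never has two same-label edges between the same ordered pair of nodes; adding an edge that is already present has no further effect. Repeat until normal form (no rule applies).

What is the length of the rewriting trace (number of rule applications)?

[0] host  ⇒  7 nodes, 9 edges  {0-q->0 0-p->4 1-q->1 1-p->5 4-p->0 4-q->4 4-p->6 5-p->1 6-p->4}
[1] R0 @ {0↦1, 1↦5}  ⇒  6 nodes, 6 edges  {0-q->0 0-p->4 4-p->0 4-q->4 4-p->6 6-p->4}
[2] R0 @ {0↦4, 1↦6}  ⇒  5 nodes, 3 edges  {0-q->0 0-p->4 4-p->0}
[3] R0 @ {0↦0, 1↦4}  ⇒  4 nodes, 0 edges  {∅}
halt: no rule applies after step 3

Answer: 3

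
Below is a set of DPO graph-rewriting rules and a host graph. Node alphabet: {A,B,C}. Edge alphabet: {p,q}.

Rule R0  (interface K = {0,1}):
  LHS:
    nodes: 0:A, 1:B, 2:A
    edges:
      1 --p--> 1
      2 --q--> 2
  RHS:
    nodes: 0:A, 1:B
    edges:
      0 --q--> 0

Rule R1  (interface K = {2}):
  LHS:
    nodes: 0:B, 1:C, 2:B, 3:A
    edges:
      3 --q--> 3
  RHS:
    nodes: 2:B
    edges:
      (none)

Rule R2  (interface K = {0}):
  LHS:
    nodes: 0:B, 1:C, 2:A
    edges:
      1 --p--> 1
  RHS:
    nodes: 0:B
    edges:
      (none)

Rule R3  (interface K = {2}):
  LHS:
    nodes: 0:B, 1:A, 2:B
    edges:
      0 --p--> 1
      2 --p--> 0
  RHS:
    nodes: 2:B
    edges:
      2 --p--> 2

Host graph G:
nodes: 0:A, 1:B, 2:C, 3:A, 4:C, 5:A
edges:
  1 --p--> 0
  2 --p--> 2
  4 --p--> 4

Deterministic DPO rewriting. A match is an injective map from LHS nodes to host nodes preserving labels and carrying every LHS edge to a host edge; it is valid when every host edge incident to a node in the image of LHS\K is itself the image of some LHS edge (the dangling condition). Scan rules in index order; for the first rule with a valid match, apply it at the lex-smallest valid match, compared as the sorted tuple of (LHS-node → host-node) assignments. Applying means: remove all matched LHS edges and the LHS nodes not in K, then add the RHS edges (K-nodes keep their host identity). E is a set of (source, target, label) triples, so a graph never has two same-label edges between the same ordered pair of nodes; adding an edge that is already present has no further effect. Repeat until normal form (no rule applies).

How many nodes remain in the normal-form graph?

Answer: 2

Derivation:
start.  V:6 E:3  edges: 1-p->0 2-p->2 4-p->4
1. fire R2 via {0↦1, 1↦2, 2↦3}  →  V:4 E:2  edges: 1-p->0 4-p->4
2. fire R2 via {0↦1, 1↦4, 2↦5}  →  V:2 E:1  edges: 1-p->0
normal form: no rule applies after step 2
NF nodes: {0:A, 1:B}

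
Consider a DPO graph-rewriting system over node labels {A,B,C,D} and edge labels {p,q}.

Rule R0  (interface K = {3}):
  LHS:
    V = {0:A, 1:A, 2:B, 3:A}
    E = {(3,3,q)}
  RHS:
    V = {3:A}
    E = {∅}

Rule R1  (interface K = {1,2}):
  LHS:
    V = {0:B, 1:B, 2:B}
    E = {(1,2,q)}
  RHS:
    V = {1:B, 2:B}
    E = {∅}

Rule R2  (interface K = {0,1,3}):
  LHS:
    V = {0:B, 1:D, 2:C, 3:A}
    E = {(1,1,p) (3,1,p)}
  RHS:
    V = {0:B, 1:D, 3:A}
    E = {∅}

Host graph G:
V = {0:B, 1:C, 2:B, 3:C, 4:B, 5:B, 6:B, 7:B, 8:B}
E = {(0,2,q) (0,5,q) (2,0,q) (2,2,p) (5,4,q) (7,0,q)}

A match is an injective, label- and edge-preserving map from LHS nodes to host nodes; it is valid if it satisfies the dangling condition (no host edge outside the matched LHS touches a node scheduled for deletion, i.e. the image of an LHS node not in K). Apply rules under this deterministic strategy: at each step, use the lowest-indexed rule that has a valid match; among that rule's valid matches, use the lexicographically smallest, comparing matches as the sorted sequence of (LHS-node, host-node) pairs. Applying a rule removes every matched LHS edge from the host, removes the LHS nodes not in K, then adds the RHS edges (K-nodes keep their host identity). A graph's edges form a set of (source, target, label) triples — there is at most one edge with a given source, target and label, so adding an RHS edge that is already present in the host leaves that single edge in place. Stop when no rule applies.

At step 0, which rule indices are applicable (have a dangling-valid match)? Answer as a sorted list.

Answer: [R1]

Steps:
R0: no valid match — LHS pattern not found
R1: 10 valid matches — {0↦6, 1↦0, 2↦2}, {0↦6, 1↦0, 2↦5}, {0↦6, 1↦2, 2↦0} (+7 more)
R2: no valid match — LHS pattern not found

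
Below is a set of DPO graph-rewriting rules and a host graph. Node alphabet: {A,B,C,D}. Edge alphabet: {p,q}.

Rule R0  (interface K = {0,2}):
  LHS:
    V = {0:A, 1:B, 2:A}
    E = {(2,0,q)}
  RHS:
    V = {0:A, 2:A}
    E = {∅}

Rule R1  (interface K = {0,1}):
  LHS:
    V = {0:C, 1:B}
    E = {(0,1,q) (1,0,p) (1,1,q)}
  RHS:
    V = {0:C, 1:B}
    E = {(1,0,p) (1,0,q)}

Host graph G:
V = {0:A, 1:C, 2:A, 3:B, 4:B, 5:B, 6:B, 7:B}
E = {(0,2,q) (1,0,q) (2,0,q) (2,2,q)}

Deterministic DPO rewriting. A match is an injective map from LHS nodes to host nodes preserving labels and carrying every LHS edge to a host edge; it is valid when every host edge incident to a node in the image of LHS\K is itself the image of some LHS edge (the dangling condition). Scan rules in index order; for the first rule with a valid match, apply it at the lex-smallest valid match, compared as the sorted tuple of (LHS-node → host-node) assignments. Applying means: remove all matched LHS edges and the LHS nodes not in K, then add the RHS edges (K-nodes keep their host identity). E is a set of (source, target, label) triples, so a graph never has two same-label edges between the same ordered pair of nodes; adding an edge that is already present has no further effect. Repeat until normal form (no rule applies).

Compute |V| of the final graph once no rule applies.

Answer: 6

Steps:
start.  V:8 E:4  edges: 0-q->2 1-q->0 2-q->0 2-q->2
1. fire R0 via {0↦0, 1↦3, 2↦2}  →  V:7 E:3  edges: 0-q->2 1-q->0 2-q->2
2. fire R0 via {0↦2, 1↦4, 2↦0}  →  V:6 E:2  edges: 1-q->0 2-q->2
normal form: no rule applies after step 2
NF nodes: {0:A, 1:C, 2:A, 5:B, 6:B, 7:B}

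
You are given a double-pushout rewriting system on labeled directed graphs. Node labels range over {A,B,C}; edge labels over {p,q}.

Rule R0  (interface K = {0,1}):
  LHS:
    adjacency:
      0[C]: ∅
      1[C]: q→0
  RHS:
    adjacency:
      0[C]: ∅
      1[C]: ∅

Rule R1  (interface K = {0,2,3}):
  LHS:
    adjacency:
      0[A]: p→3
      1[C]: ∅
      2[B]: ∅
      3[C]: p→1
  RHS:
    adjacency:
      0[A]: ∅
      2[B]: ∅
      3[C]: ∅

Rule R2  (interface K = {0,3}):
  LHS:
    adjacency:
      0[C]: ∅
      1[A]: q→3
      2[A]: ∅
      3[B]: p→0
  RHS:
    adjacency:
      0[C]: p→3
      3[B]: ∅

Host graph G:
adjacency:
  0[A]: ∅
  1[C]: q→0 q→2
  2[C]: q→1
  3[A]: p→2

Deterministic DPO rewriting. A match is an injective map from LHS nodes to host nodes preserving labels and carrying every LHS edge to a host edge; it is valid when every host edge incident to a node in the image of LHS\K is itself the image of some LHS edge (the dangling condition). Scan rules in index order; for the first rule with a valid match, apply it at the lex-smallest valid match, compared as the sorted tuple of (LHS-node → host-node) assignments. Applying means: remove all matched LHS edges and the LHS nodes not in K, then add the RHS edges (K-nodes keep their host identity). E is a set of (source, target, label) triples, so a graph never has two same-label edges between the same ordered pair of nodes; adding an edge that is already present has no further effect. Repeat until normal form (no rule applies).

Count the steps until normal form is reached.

start.  V:4 E:4  edges: 1-q->0 1-q->2 2-q->1 3-p->2
1. fire R0 via {0↦1, 1↦2}  →  V:4 E:3  edges: 1-q->0 1-q->2 3-p->2
2. fire R0 via {0↦2, 1↦1}  →  V:4 E:2  edges: 1-q->0 3-p->2
halt: no rule applies after step 2

Answer: 2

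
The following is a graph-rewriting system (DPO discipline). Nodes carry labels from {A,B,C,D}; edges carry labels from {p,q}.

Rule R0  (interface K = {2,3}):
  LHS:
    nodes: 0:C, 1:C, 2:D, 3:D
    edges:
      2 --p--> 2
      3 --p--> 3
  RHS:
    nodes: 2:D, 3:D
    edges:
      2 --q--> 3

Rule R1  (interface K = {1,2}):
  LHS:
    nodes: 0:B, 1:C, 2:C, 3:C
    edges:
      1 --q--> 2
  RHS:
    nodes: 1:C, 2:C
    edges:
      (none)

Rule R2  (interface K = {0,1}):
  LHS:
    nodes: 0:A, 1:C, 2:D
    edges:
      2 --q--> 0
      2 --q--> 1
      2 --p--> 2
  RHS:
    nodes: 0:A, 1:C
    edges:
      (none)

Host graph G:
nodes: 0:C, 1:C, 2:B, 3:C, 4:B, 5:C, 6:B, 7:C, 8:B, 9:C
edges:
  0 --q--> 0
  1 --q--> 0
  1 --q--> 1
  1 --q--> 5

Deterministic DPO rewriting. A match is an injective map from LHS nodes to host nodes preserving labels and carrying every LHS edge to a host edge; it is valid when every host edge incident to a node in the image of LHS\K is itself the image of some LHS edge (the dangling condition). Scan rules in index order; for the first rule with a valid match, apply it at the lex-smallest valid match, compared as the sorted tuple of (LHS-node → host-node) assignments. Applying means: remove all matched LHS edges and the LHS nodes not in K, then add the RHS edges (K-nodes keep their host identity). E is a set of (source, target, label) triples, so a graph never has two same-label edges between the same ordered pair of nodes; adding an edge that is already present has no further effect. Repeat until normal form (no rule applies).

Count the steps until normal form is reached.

start.  V:10 E:4  edges: 0-q->0 1-q->0 1-q->1 1-q->5
1. fire R1 via {0↦2, 1↦1, 2↦0, 3↦3}  →  V:8 E:3  edges: 0-q->0 1-q->1 1-q->5
2. fire R1 via {0↦4, 1↦1, 2↦5, 3↦7}  →  V:6 E:2  edges: 0-q->0 1-q->1
halt: no rule applies after step 2

Answer: 2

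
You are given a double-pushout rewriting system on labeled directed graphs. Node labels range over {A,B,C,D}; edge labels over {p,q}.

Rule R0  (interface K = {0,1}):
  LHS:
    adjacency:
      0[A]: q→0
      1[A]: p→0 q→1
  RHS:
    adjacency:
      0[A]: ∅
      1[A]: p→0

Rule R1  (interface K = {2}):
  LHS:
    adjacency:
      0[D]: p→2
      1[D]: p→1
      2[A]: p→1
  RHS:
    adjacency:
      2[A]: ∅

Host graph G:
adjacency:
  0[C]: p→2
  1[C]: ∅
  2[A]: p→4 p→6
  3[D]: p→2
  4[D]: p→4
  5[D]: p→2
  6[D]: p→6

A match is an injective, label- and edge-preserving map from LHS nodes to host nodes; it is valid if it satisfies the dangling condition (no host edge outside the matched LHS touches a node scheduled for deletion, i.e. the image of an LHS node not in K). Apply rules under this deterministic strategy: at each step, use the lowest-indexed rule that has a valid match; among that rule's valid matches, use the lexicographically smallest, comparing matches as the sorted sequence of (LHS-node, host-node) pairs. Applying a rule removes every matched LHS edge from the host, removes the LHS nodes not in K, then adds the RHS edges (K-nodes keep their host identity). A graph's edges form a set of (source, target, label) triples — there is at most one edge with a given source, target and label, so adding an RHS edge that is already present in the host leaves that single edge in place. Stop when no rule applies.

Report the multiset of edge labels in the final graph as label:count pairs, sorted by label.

[0] host  ⇒  7 nodes, 7 edges  {0-p->2 2-p->4 2-p->6 3-p->2 4-p->4 5-p->2 6-p->6}
[1] R1 @ {0↦3, 1↦4, 2↦2}  ⇒  5 nodes, 4 edges  {0-p->2 2-p->6 5-p->2 6-p->6}
[2] R1 @ {0↦5, 1↦6, 2↦2}  ⇒  3 nodes, 1 edges  {0-p->2}
normal form: no rule applies after step 2
NF edges: [(0, 2, 'p')]

Answer: p:1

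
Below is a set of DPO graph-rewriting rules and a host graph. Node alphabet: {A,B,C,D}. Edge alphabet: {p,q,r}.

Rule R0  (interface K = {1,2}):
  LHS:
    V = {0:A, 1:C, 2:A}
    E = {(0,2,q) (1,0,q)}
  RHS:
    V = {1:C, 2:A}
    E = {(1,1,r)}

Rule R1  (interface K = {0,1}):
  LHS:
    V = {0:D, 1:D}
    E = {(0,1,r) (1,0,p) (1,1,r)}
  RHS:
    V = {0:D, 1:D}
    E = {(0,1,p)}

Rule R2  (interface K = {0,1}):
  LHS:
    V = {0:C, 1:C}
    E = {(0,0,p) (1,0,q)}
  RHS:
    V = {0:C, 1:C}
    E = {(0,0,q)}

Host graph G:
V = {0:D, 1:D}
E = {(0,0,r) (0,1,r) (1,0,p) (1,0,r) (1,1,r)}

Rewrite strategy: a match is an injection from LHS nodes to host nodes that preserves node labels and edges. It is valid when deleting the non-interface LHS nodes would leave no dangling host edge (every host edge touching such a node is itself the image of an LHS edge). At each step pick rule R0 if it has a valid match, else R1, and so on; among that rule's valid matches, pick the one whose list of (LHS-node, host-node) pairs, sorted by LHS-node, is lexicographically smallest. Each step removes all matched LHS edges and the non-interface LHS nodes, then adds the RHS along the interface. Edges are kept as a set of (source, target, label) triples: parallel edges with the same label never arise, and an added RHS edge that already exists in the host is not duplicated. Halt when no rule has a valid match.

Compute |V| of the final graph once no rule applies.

Answer: 2

Steps:
[0] host  ⇒  2 nodes, 5 edges  {0-r->0 0-r->1 1-p->0 1-r->0 1-r->1}
[1] R1 @ {0↦0, 1↦1}  ⇒  2 nodes, 3 edges  {0-r->0 0-p->1 1-r->0}
[2] R1 @ {0↦1, 1↦0}  ⇒  2 nodes, 1 edges  {1-p->0}
halt: no rule applies after step 2
NF nodes: {0:D, 1:D}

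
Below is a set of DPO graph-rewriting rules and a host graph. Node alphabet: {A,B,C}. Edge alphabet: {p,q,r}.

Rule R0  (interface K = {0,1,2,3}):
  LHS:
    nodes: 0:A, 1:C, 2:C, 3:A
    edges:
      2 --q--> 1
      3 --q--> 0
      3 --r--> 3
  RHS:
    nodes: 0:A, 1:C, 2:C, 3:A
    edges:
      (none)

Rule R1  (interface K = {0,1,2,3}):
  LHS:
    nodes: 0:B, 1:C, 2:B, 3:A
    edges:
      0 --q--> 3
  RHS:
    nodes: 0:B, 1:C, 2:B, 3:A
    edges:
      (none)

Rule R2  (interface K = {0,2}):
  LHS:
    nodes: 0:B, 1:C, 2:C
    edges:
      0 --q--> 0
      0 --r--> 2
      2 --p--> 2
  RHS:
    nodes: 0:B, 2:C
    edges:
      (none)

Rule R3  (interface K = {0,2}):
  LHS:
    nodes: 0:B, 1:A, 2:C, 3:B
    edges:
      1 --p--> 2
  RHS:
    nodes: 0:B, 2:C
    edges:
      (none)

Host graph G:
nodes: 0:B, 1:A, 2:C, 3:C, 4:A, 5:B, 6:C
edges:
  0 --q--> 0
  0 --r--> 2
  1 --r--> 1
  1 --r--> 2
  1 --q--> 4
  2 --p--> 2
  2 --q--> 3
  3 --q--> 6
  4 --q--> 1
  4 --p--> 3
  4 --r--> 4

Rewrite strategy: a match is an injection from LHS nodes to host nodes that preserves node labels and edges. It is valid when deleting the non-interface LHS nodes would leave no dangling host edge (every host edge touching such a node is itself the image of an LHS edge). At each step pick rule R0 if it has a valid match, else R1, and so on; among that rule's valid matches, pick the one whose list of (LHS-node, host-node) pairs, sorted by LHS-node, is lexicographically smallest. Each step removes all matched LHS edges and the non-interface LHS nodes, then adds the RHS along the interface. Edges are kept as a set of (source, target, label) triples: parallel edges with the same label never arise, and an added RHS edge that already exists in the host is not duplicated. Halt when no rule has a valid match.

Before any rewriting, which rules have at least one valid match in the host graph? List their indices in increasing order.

Answer: [R0]

Steps:
R0: 4 valid matches — {0↦1, 1↦3, 2↦2, 3↦4}, {0↦1, 1↦6, 2↦3, 3↦4}, {0↦4, 1↦3, 2↦2, 3↦1} (+1 more)
R1: no valid match — LHS pattern not found
R2: no valid match — 2 raw matches, all fail dangling condition
R3: no valid match — 2 raw matches, all fail dangling condition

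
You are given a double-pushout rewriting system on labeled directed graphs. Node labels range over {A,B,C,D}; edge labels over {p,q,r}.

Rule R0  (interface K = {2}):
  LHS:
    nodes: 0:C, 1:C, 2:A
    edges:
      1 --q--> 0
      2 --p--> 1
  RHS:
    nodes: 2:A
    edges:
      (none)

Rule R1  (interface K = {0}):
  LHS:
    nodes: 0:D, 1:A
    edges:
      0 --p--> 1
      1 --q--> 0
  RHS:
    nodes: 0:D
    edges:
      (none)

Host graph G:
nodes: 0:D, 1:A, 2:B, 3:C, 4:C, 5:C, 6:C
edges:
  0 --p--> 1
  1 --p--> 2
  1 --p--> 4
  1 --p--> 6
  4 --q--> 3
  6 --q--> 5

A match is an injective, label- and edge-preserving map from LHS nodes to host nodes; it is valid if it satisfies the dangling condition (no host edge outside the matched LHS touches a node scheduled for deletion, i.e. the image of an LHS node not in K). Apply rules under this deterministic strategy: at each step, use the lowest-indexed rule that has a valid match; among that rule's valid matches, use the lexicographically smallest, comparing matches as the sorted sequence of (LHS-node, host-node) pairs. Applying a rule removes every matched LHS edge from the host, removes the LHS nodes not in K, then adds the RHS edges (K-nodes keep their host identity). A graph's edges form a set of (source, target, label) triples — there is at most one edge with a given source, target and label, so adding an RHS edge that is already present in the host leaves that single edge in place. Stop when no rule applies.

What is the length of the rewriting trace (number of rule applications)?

start.  V:7 E:6  edges: 0-p->1 1-p->2 1-p->4 1-p->6 4-q->3 6-q->5
1. fire R0 via {0↦3, 1↦4, 2↦1}  →  V:5 E:4  edges: 0-p->1 1-p->2 1-p->6 6-q->5
2. fire R0 via {0↦5, 1↦6, 2↦1}  →  V:3 E:2  edges: 0-p->1 1-p->2
normal form: no rule applies after step 2

Answer: 2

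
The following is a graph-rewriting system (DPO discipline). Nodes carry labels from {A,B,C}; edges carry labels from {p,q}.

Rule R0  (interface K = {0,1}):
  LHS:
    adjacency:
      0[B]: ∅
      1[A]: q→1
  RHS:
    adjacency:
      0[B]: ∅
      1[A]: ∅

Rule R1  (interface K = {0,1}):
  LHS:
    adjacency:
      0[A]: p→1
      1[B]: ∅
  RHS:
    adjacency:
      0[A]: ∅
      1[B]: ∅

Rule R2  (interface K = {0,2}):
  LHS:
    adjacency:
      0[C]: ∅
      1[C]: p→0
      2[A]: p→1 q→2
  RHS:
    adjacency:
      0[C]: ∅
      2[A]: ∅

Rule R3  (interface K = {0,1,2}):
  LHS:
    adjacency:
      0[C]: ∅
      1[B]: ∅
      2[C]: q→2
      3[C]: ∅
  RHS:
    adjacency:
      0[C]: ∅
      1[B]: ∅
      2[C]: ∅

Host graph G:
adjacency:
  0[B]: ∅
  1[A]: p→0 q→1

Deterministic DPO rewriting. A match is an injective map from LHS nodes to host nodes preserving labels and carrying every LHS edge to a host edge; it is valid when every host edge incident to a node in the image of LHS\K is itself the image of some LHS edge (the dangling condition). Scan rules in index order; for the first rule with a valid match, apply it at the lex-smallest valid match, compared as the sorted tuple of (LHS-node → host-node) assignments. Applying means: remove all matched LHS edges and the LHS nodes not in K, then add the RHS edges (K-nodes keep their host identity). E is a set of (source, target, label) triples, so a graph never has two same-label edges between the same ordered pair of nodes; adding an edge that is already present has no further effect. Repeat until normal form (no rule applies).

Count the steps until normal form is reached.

Answer: 2

Derivation:
initial: |V|=2 |E|=2  E = 1-p->0 1-q->1
step 1: apply R0 at {0↦0, 1↦1}  → |V|=2 |E|=1  E = 1-p->0
step 2: apply R1 at {0↦1, 1↦0}  → |V|=2 |E|=0  E = ∅
halt: no rule applies after step 2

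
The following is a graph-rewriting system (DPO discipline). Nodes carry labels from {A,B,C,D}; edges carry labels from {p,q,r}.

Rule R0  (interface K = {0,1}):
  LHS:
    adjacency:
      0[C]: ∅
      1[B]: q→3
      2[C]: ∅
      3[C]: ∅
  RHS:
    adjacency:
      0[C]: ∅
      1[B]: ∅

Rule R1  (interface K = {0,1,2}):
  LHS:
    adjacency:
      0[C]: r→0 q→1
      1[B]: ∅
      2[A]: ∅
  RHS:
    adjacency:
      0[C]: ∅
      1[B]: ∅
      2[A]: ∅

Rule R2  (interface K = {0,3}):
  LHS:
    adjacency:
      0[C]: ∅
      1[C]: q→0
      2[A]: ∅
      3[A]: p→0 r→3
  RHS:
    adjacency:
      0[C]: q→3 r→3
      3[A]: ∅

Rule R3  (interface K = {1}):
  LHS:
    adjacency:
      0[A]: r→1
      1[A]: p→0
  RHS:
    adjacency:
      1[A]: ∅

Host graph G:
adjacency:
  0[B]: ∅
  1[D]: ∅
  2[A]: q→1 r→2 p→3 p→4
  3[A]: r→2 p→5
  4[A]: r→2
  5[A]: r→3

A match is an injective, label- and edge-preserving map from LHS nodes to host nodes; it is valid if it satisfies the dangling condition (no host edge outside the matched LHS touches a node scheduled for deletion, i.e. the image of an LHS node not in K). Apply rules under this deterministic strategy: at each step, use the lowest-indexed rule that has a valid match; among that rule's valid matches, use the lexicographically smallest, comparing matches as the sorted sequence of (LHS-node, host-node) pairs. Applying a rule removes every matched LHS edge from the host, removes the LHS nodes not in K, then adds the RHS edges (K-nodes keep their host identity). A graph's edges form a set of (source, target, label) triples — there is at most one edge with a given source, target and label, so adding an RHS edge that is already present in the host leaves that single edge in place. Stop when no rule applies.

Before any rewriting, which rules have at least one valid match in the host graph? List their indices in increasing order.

Answer: [R3]

Rewrite trace:
R0: no valid match — LHS pattern not found
R1: no valid match — LHS pattern not found
R2: no valid match — LHS pattern not found
R3: 2 valid matches — {0↦4, 1↦2}, {0↦5, 1↦3}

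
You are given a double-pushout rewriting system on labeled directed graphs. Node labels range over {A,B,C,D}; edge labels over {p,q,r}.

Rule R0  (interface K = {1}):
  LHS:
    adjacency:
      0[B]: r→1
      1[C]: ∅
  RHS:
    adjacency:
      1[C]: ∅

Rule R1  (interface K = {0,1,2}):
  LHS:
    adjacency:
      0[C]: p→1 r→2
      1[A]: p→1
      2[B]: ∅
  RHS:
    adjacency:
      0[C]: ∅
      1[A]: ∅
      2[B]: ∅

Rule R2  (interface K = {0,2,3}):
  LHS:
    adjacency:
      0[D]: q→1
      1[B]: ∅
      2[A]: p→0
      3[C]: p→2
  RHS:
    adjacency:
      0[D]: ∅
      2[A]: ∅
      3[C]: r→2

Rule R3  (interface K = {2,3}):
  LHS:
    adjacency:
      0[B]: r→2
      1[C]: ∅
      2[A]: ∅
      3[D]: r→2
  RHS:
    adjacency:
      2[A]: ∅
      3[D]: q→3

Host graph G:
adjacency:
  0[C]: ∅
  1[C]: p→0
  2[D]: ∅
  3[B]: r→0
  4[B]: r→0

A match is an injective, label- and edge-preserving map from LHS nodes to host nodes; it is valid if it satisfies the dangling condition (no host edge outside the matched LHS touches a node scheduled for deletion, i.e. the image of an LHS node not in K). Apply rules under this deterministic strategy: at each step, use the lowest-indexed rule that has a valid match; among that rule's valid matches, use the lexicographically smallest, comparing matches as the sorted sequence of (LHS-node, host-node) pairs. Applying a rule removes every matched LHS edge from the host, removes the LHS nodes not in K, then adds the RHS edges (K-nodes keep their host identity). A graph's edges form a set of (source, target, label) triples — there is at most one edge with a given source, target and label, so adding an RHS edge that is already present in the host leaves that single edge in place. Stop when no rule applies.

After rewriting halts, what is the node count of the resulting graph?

[0] host  ⇒  5 nodes, 3 edges  {1-p->0 3-r->0 4-r->0}
[1] R0 @ {0↦3, 1↦0}  ⇒  4 nodes, 2 edges  {1-p->0 4-r->0}
[2] R0 @ {0↦4, 1↦0}  ⇒  3 nodes, 1 edges  {1-p->0}
halt: no rule applies after step 2
NF nodes: {0:C, 1:C, 2:D}

Answer: 3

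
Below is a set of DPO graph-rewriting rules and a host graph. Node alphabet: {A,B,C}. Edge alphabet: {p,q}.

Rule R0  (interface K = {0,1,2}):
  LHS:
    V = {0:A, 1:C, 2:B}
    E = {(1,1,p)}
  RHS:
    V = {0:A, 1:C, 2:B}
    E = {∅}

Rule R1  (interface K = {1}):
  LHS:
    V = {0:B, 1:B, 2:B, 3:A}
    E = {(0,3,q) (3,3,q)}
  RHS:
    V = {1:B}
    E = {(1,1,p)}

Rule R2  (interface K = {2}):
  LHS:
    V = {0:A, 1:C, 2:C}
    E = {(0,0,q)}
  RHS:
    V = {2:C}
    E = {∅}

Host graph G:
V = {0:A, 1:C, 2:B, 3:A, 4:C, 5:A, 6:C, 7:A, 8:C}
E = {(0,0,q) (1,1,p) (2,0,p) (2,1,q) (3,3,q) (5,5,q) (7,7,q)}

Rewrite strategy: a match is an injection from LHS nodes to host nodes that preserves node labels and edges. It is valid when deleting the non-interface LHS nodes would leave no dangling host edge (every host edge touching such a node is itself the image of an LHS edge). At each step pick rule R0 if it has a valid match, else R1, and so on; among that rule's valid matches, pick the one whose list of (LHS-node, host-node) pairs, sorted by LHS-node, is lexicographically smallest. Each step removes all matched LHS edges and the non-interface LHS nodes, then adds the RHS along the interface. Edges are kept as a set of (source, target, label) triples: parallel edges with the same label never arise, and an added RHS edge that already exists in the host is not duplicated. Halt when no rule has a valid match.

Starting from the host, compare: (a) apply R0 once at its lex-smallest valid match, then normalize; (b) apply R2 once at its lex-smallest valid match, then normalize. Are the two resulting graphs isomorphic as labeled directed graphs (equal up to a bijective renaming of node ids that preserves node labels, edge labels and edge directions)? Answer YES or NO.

branch R0-first: apply at {0↦0, 1↦1, 2↦2} → |E|=6, then 3 more step(s) → NF |V|=3 |E|=3 V={0:A, 1:C, 2:B} E=0-q->0 2-p->0 2-q->1
branch R2-first: apply at {0↦3, 1↦4, 2↦1} → |E|=6, then 3 more step(s) → NF |V|=3 |E|=3 V={0:A, 1:C, 2:B} E=0-q->0 2-p->0 2-q->1
graphs isomorphic (equal up to label-preserving node renaming)

Answer: YES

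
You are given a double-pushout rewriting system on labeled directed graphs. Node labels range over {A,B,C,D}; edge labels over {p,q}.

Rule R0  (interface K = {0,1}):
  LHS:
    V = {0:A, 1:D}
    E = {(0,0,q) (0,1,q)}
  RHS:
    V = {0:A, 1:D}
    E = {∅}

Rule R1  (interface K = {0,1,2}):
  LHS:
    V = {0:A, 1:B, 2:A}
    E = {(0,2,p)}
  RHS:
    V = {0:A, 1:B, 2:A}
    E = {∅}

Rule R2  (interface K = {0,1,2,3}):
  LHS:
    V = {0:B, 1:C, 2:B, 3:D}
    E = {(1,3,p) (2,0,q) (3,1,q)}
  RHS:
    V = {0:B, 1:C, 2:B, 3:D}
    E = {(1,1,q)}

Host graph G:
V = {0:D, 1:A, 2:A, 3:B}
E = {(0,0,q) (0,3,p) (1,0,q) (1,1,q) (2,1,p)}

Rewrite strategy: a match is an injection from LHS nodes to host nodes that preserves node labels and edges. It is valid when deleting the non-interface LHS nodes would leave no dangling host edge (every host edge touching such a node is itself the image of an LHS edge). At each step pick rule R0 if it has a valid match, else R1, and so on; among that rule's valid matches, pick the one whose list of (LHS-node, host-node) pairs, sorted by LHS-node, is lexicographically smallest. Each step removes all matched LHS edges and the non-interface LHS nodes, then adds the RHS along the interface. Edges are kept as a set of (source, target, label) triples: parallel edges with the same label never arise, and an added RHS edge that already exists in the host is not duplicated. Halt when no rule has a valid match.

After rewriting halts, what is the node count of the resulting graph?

start.  V:4 E:5  edges: 0-q->0 0-p->3 1-q->0 1-q->1 2-p->1
1. fire R0 via {0↦1, 1↦0}  →  V:4 E:3  edges: 0-q->0 0-p->3 2-p->1
2. fire R1 via {0↦2, 1↦3, 2↦1}  →  V:4 E:2  edges: 0-q->0 0-p->3
normal form: no rule applies after step 2
NF nodes: {0:D, 1:A, 2:A, 3:B}

Answer: 4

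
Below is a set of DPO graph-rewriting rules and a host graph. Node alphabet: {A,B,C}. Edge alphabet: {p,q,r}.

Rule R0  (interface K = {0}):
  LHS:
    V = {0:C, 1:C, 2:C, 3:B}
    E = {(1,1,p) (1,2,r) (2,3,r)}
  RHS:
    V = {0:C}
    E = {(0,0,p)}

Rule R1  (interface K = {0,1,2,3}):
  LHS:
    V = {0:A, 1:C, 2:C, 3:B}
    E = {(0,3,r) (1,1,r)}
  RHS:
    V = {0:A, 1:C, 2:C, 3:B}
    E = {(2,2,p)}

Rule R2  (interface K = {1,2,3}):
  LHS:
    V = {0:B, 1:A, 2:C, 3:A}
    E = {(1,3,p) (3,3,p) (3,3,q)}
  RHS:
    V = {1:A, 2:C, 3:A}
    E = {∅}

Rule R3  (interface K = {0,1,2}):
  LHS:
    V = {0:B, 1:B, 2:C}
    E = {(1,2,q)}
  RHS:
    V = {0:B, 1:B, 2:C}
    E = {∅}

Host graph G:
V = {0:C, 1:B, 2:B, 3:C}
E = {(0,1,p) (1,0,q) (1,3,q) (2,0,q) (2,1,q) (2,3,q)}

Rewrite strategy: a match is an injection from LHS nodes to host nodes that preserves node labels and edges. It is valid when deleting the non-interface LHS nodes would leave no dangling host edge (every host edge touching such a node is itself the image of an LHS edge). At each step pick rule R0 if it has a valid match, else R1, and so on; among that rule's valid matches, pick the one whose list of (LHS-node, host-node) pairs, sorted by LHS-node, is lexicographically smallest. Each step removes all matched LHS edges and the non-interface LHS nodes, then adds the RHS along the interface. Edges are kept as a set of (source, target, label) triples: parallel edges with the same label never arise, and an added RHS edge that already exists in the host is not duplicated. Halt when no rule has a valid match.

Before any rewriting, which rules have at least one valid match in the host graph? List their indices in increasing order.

Answer: [R3]

Steps:
R0: no valid match — LHS pattern not found
R1: no valid match — LHS pattern not found
R2: no valid match — LHS pattern not found
R3: 4 valid matches — {0↦1, 1↦2, 2↦0}, {0↦1, 1↦2, 2↦3}, {0↦2, 1↦1, 2↦0} (+1 more)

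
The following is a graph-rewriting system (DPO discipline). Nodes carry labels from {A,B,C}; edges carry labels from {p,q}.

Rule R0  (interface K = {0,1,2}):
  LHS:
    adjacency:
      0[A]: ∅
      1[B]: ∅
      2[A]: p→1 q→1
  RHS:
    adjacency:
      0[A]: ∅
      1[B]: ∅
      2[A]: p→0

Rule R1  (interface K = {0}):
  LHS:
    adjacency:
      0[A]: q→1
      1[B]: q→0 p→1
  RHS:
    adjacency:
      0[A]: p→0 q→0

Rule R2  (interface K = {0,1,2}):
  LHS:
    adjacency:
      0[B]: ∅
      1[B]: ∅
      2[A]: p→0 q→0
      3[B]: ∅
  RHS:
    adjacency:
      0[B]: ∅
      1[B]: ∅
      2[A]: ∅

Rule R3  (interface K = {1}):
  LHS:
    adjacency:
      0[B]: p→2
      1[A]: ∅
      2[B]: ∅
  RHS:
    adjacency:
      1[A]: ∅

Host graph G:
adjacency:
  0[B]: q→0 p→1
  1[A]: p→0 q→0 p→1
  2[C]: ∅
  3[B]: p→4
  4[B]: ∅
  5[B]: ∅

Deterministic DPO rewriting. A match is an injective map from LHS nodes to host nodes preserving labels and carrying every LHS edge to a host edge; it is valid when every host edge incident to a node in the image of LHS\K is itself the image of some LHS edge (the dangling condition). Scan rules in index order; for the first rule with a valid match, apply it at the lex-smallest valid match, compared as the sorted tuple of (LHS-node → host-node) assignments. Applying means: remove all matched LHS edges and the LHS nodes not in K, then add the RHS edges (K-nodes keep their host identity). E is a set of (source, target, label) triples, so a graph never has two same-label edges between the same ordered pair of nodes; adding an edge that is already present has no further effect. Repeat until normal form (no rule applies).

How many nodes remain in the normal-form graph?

start.  V:6 E:6  edges: 0-q->0 0-p->1 1-p->0 1-q->0 1-p->1 3-p->4
1. fire R2 via {0↦0, 1↦3, 2↦1, 3↦5}  →  V:5 E:4  edges: 0-q->0 0-p->1 1-p->1 3-p->4
2. fire R3 via {0↦3, 1↦1, 2↦4}  →  V:3 E:3  edges: 0-q->0 0-p->1 1-p->1
final graph: no rule applies after step 2
NF nodes: {0:B, 1:A, 2:C}

Answer: 3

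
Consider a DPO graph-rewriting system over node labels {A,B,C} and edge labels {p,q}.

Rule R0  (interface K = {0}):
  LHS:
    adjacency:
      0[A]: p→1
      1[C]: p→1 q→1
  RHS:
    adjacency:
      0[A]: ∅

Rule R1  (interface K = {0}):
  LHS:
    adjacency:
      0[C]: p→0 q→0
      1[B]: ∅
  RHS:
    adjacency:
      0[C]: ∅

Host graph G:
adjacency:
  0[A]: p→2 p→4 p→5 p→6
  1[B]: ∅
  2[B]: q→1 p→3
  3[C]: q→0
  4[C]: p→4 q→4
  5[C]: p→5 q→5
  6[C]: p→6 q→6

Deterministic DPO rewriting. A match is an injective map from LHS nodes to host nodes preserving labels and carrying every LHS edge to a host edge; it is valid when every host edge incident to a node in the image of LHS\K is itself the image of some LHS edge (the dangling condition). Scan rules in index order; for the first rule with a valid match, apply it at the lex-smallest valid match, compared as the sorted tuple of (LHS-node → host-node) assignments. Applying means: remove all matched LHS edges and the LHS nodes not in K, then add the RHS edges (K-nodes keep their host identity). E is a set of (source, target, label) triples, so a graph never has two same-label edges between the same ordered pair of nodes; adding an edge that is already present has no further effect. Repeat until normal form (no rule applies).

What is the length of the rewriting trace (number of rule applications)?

Answer: 3

Derivation:
start.  V:7 E:13  edges: 0-p->2 0-p->4 0-p->5 0-p->6 2-q->1 2-p->3 3-q->0 4-p->4 4-q->4 5-p->5 5-q->5 6-p->6 6-q->6
1. fire R0 via {0↦0, 1↦4}  →  V:6 E:10  edges: 0-p->2 0-p->5 0-p->6 2-q->1 2-p->3 3-q->0 5-p->5 5-q->5 6-p->6 6-q->6
2. fire R0 via {0↦0, 1↦5}  →  V:5 E:7  edges: 0-p->2 0-p->6 2-q->1 2-p->3 3-q->0 6-p->6 6-q->6
3. fire R0 via {0↦0, 1↦6}  →  V:4 E:4  edges: 0-p->2 2-q->1 2-p->3 3-q->0
normal form: no rule applies after step 3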